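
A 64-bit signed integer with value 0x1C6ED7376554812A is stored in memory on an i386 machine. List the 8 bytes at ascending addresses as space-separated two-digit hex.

Split into bytes (most-significant first): 1C 6E D7 37 65 54 81 2A.
Little-endian: lowest address holds the least-significant byte.
So at ascending addresses the bytes are 2A 81 54 65 37 D7 6E 1C.

2A 81 54 65 37 D7 6E 1C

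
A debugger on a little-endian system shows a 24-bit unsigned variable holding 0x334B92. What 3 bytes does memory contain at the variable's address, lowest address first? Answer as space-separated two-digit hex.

Split into bytes (most-significant first): 33 4B 92.
Little-endian: lowest address holds the least-significant byte.
So at ascending addresses the bytes are 92 4B 33.

92 4B 33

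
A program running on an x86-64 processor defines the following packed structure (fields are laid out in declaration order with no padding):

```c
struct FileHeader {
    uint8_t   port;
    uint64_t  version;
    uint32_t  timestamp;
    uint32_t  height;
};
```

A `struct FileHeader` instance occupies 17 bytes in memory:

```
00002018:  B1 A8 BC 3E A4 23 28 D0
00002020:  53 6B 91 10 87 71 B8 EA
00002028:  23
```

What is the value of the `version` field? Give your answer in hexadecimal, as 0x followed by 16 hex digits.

`version` follows `port` (1 byte), so it starts at byte offset 1 and occupies 8 bytes.
Bytes at offsets 1..8: A8 BC 3E A4 23 28 D0 53.
Little-endian stores the least-significant byte at the lowest address.
Reassemble most-significant byte first: 53 D0 28 23 A4 3E BC A8 → 0x53D02823A43EBCA8.

0x53D02823A43EBCA8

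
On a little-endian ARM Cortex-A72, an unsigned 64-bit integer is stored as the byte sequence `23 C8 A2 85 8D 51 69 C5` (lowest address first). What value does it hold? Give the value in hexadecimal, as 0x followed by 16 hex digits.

0xC569518D85A2C823

Little-endian stores the least-significant byte at the lowest address.
Reassemble most-significant byte first: C5 69 51 8D 85 A2 C8 23 → 0xC569518D85A2C823.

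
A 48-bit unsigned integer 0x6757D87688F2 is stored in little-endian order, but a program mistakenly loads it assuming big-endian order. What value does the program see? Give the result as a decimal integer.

Stored little-endian, the bytes at ascending addresses are F2 88 76 D8 57 67.
Read back as big-endian, the last byte is least significant, giving 0xF28876D85767.
0xF28876D85767 = 266667923363687.

266667923363687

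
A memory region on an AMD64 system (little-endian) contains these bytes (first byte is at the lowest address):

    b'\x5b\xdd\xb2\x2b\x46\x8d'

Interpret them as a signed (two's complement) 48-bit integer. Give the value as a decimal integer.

Little-endian stores the least-significant byte at the lowest address.
Reassemble most-significant byte first: 8D 46 2B B2 DD 5B → 0x8D462BB2DD5B.
Top bit is set, so as a signed 48-bit value this is 0x8D462BB2DD5B − 2^48 = -126142456341157.

-126142456341157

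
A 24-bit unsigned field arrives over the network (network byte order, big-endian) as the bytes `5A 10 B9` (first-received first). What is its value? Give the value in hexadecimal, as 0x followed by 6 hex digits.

0x5A10B9

In big-endian order the high byte comes first in memory.
The bytes are already most-significant first: 0x5A10B9.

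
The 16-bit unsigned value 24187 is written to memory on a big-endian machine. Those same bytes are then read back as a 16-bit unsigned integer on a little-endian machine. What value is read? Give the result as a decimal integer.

24187 in 16-bit hexadecimal is 0x5E7B.
Stored big-endian, the bytes at ascending addresses are 5E 7B.
Read back as little-endian, the first byte is least significant, giving 0x7B5E.
0x7B5E = 31582.

31582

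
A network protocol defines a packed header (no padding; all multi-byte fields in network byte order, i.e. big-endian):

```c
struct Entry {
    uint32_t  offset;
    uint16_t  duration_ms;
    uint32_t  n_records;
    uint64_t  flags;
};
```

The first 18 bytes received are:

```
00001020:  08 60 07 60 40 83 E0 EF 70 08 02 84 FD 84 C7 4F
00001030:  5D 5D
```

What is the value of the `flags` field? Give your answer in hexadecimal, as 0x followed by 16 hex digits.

0x0284FD84C74F5D5D

`flags` follows `offset` (4 B), `duration_ms` (2 B), `n_records` (4 B), so it starts at offset 4 + 2 + 4 = 10 and occupies 8 bytes.
Bytes at offsets 10..17: 02 84 FD 84 C7 4F 5D 5D.
Big-endian: lowest address holds the most-significant byte.
The bytes are already most-significant first: 0x0284FD84C74F5D5D.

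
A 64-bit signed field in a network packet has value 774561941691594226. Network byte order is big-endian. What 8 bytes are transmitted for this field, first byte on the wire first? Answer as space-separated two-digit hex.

774561941691594226 in hexadecimal, padded to 64 bits, is 0x0ABFCBFB6F1075F2.
Split into bytes (most-significant first): 0A BF CB FB 6F 10 75 F2.
In big-endian order the high byte comes first in memory.
So the memory order matches the most-significant-first order: 0A BF CB FB 6F 10 75 F2.

0A BF CB FB 6F 10 75 F2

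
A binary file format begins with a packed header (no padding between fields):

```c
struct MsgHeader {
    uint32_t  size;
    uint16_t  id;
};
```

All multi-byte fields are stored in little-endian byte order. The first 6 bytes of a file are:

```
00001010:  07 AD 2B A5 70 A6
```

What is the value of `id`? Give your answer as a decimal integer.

`id` follows `size` (4 bytes), so it starts at byte offset 4 and occupies 2 bytes.
Bytes at offsets 4..5: 70 A6.
Little-endian stores the least-significant byte at the lowest address.
Reassemble most-significant byte first: A6 70 → 0xA670.
0xA670 = 42608.

42608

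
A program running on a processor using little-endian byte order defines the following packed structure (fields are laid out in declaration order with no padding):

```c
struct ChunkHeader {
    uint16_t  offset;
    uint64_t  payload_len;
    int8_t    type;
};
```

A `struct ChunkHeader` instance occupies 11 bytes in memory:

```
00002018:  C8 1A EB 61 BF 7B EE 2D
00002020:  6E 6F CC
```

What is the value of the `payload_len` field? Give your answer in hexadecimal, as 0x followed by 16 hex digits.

`payload_len` follows `offset` (2 bytes), so it starts at byte offset 2 and occupies 8 bytes.
Bytes at offsets 2..9: EB 61 BF 7B EE 2D 6E 6F.
Little-endian: lowest address holds the least-significant byte.
Reassemble most-significant byte first: 6F 6E 2D EE 7B BF 61 EB → 0x6F6E2DEE7BBF61EB.

0x6F6E2DEE7BBF61EB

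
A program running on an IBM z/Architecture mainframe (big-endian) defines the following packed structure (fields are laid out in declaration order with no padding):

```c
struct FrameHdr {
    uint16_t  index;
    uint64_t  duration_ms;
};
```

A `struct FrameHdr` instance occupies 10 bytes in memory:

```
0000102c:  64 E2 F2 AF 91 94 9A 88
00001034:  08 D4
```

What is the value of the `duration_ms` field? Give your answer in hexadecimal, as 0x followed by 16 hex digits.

0xF2AF91949A8808D4

`duration_ms` follows `index` (2 bytes), so it starts at byte offset 2 and occupies 8 bytes.
Bytes at offsets 2..9: F2 AF 91 94 9A 88 08 D4.
In big-endian order the high byte comes first in memory.
The bytes are already most-significant first: 0xF2AF91949A8808D4.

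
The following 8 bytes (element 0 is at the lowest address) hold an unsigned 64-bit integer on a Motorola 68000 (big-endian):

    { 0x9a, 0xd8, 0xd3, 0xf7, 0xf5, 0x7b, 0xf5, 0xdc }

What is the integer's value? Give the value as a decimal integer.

11157901138739328476

Big-endian stores the most-significant byte at the lowest address.
The bytes are already most-significant first: 0x9AD8D3F7F57BF5DC.
0x9AD8D3F7F57BF5DC = 11157901138739328476.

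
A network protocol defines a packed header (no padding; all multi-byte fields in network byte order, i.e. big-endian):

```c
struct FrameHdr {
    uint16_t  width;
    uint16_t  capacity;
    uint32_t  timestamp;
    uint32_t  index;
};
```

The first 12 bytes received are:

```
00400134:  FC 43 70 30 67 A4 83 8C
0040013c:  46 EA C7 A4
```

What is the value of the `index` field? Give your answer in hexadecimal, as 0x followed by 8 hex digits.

`index` follows `width` (2 B), `capacity` (2 B), `timestamp` (4 B), so it starts at offset 2 + 2 + 4 = 8 and occupies 4 bytes.
Bytes at offsets 8..11: 46 EA C7 A4.
Big-endian stores the most-significant byte at the lowest address.
The bytes are already most-significant first: 0x46EAC7A4.

0x46EAC7A4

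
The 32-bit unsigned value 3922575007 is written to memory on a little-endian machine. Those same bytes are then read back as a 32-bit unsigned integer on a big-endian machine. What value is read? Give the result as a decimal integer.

3922575007 in 32-bit hexadecimal is 0xE9CDBE9F.
Stored little-endian, the bytes at ascending addresses are 9F BE CD E9.
Read back as big-endian, the last byte is least significant, giving 0x9FBECDE9.
0x9FBECDE9 = 2680081897.

2680081897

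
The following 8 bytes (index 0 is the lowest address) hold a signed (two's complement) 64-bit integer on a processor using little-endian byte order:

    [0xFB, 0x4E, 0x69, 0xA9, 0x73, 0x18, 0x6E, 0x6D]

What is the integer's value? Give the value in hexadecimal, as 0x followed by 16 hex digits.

Little-endian stores the least-significant byte at the lowest address.
Reassemble most-significant byte first: 6D 6E 18 73 A9 69 4E FB → 0x6D6E1873A9694EFB.

0x6D6E1873A9694EFB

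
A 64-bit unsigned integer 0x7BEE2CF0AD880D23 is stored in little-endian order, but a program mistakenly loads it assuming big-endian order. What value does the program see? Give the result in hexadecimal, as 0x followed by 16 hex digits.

0x230D88ADF02CEE7B

Stored little-endian, the bytes at ascending addresses are 23 0D 88 AD F0 2C EE 7B.
Read back as big-endian, the last byte is least significant, giving 0x230D88ADF02CEE7B.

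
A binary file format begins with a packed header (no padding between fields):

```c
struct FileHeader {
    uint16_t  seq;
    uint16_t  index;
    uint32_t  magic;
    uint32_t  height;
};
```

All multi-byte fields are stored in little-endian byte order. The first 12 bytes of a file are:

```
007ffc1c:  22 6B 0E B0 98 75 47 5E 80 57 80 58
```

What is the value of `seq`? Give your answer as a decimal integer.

`seq` is the first field, at byte offset 0, occupying 2 bytes.
Bytes at offsets 0..1: 22 6B.
In little-endian order the low byte comes first in memory.
Reassemble most-significant byte first: 6B 22 → 0x6B22.
0x6B22 = 27426.

27426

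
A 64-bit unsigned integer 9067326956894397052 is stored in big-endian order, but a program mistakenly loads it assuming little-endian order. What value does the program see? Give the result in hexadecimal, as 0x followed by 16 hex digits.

0x7CA20398D39DD57D

9067326956894397052 in 64-bit hexadecimal is 0x7DD59DD39803A27C.
Stored big-endian, the bytes at ascending addresses are 7D D5 9D D3 98 03 A2 7C.
Read back as little-endian, the first byte is least significant, giving 0x7CA20398D39DD57D.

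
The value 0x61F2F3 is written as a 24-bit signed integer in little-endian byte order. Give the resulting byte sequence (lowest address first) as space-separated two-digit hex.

F3 F2 61

Split into bytes (most-significant first): 61 F2 F3.
In little-endian order the low byte comes first in memory.
So at ascending addresses the bytes are F3 F2 61.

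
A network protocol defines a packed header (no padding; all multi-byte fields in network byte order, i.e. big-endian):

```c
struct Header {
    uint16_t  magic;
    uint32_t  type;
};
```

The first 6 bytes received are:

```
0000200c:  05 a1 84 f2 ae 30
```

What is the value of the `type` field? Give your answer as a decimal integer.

2230496816

`type` follows `magic` (2 bytes), so it starts at byte offset 2 and occupies 4 bytes.
Bytes at offsets 2..5: 84 F2 AE 30.
Big-endian: lowest address holds the most-significant byte.
The bytes are already most-significant first: 0x84F2AE30.
0x84F2AE30 = 2230496816.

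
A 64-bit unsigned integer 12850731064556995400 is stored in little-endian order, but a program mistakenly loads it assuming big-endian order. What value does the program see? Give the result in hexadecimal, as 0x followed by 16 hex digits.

0x4843FF2ED1F756B2

12850731064556995400 in 64-bit hexadecimal is 0xB256F7D12EFF4348.
Stored little-endian, the bytes at ascending addresses are 48 43 FF 2E D1 F7 56 B2.
Read back as big-endian, the last byte is least significant, giving 0x4843FF2ED1F756B2.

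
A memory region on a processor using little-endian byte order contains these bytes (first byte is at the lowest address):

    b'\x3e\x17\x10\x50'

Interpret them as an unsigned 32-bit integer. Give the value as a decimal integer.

In little-endian order the low byte comes first in memory.
Reassemble most-significant byte first: 50 10 17 3E → 0x5010173E.
0x5010173E = 1343231806.

1343231806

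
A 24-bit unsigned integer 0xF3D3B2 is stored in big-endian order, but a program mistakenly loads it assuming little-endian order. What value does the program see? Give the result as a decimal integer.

Stored big-endian, the bytes at ascending addresses are F3 D3 B2.
Read back as little-endian, the first byte is least significant, giving 0xB2D3F3.
0xB2D3F3 = 11719667.

11719667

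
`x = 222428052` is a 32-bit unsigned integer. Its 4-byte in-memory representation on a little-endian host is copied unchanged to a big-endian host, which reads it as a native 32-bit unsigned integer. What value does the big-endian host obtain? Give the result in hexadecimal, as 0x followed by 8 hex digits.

0x94FB410D

222428052 in 32-bit hexadecimal is 0x0D41FB94.
Stored little-endian, the bytes at ascending addresses are 94 FB 41 0D.
Read back as big-endian, the last byte is least significant, giving 0x94FB410D.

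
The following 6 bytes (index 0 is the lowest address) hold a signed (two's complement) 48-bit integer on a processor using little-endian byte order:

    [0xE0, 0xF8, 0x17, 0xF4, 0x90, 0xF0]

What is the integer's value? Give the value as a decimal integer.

-16969615542048

Little-endian stores the least-significant byte at the lowest address.
Reassemble most-significant byte first: F0 90 F4 17 F8 E0 → 0xF090F417F8E0.
Top bit is set, so as a signed 48-bit value this is 0xF090F417F8E0 − 2^48 = -16969615542048.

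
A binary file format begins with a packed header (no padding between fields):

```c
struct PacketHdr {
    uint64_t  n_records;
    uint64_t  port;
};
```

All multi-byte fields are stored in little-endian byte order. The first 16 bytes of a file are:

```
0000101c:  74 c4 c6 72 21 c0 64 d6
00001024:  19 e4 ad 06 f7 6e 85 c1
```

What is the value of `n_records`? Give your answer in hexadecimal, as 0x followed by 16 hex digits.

0xD664C02172C6C474

`n_records` is the first field, at byte offset 0, occupying 8 bytes.
Bytes at offsets 0..7: 74 C4 C6 72 21 C0 64 D6.
Little-endian stores the least-significant byte at the lowest address.
Reassemble most-significant byte first: D6 64 C0 21 72 C6 C4 74 → 0xD664C02172C6C474.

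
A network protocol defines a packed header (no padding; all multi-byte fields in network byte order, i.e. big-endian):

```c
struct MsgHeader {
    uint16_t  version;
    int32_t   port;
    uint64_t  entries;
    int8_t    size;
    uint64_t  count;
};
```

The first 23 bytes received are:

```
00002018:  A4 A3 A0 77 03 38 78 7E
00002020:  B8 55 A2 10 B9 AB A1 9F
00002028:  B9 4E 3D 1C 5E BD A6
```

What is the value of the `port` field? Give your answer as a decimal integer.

-1602813128

`port` follows `version` (2 bytes), so it starts at byte offset 2 and occupies 4 bytes.
Bytes at offsets 2..5: A0 77 03 38.
Big-endian stores the most-significant byte at the lowest address.
The bytes are already most-significant first: 0xA0770338.
Top bit is set, so as a signed 32-bit value this is 0xA0770338 − 2^32 = -1602813128.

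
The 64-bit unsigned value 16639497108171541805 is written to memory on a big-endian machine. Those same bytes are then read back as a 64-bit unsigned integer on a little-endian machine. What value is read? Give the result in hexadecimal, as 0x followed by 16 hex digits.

16639497108171541805 in 64-bit hexadecimal is 0xE6EB5E75C5B44D2D.
Stored big-endian, the bytes at ascending addresses are E6 EB 5E 75 C5 B4 4D 2D.
Read back as little-endian, the first byte is least significant, giving 0x2D4DB4C5755EEBE6.

0x2D4DB4C5755EEBE6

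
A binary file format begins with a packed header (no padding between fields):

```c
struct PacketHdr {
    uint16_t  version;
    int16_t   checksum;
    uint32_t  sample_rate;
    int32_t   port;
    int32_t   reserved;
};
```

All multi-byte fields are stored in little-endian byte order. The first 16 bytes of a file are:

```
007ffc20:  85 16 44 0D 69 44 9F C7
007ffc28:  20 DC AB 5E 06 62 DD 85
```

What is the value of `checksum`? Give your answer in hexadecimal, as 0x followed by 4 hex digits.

0x0D44

`checksum` follows `version` (2 bytes), so it starts at byte offset 2 and occupies 2 bytes.
Bytes at offsets 2..3: 44 0D.
Little-endian: lowest address holds the least-significant byte.
Reassemble most-significant byte first: 0D 44 → 0x0D44.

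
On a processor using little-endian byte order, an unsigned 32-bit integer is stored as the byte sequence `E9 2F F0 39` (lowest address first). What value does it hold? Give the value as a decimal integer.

In little-endian order the low byte comes first in memory.
Reassemble most-significant byte first: 39 F0 2F E9 → 0x39F02FE9.
0x39F02FE9 = 972042217.

972042217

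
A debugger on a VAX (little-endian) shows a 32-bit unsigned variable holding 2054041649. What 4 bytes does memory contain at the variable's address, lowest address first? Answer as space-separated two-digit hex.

2054041649 in hexadecimal, padded to 32 bits, is 0x7A6E3031.
Split into bytes (most-significant first): 7A 6E 30 31.
In little-endian order the low byte comes first in memory.
So at ascending addresses the bytes are 31 30 6E 7A.

31 30 6E 7A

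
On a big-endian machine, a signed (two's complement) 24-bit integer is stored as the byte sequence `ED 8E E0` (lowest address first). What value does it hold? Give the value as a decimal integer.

Big-endian stores the most-significant byte at the lowest address.
The bytes are already most-significant first: 0xED8EE0.
Top bit is set, so as a signed 24-bit value this is 0xED8EE0 − 2^24 = -1208608.

-1208608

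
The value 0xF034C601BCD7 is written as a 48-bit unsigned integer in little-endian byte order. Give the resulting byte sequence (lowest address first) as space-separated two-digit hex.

D7 BC 01 C6 34 F0

Split into bytes (most-significant first): F0 34 C6 01 BC D7.
Little-endian: lowest address holds the least-significant byte.
So at ascending addresses the bytes are D7 BC 01 C6 34 F0.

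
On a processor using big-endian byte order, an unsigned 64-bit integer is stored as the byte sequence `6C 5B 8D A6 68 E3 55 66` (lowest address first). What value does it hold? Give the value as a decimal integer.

7807990124840703334

Big-endian stores the most-significant byte at the lowest address.
The bytes are already most-significant first: 0x6C5B8DA668E35566.
0x6C5B8DA668E35566 = 7807990124840703334.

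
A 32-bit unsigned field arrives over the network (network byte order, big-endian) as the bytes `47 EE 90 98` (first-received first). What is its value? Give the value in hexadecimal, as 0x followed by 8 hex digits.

0x47EE9098

Big-endian stores the most-significant byte at the lowest address.
The bytes are already most-significant first: 0x47EE9098.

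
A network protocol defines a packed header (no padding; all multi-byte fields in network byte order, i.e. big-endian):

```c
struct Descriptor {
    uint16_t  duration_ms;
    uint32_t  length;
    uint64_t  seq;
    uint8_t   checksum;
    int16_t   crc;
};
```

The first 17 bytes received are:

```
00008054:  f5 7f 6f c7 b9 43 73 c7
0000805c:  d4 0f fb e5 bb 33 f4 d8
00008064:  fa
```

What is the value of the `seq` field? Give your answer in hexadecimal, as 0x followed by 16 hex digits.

`seq` follows `duration_ms` (2 B), `length` (4 B), so it starts at offset 2 + 4 = 6 and occupies 8 bytes.
Bytes at offsets 6..13: 73 C7 D4 0F FB E5 BB 33.
In big-endian order the high byte comes first in memory.
The bytes are already most-significant first: 0x73C7D40FFBE5BB33.

0x73C7D40FFBE5BB33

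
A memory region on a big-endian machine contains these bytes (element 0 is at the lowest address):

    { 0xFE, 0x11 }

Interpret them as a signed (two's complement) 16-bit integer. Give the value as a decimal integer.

-495

Big-endian: lowest address holds the most-significant byte.
The bytes are already most-significant first: 0xFE11.
Top bit is set, so as a signed 16-bit value this is 0xFE11 − 2^16 = -495.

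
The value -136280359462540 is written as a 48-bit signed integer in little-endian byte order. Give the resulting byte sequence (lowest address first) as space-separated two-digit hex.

74 99 95 C1 0D 84

Two's complement of -136280359462540 in 48 bits: 136280359462540 = 0x7BF23E6A668C; invert → 0x840DC1959973; add 1 → 0x840DC1959974.
Split into bytes (most-significant first): 84 0D C1 95 99 74.
Little-endian stores the least-significant byte at the lowest address.
So at ascending addresses the bytes are 74 99 95 C1 0D 84.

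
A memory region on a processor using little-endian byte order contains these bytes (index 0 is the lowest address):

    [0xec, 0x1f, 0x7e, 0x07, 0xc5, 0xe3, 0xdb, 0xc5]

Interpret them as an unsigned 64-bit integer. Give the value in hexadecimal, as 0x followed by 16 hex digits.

0xC5DBE3C5077E1FEC

Little-endian: lowest address holds the least-significant byte.
Reassemble most-significant byte first: C5 DB E3 C5 07 7E 1F EC → 0xC5DBE3C5077E1FEC.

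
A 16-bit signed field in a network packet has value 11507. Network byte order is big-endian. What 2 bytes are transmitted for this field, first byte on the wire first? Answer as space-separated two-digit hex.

11507 in hexadecimal, padded to 16 bits, is 0x2CF3.
Split into bytes (most-significant first): 2C F3.
Big-endian stores the most-significant byte at the lowest address.
So the memory order matches the most-significant-first order: 2C F3.

2C F3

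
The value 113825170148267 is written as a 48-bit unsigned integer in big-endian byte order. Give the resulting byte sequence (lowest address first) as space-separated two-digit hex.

67 85 FC D5 4B AB

113825170148267 in hexadecimal, padded to 48 bits, is 0x6785FCD54BAB.
Split into bytes (most-significant first): 67 85 FC D5 4B AB.
Big-endian stores the most-significant byte at the lowest address.
So the memory order matches the most-significant-first order: 67 85 FC D5 4B AB.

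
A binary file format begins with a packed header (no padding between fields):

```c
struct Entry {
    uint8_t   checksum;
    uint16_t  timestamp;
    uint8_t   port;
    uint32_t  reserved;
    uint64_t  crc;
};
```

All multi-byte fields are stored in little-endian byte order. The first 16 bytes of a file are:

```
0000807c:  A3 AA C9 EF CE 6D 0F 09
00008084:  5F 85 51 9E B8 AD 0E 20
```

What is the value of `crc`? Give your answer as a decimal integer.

2309974667329373535

`crc` follows `checksum` (1 B), `timestamp` (2 B), `port` (1 B), `reserved` (4 B), so it starts at offset 1 + 2 + 1 + 4 = 8 and occupies 8 bytes.
Bytes at offsets 8..15: 5F 85 51 9E B8 AD 0E 20.
In little-endian order the low byte comes first in memory.
Reassemble most-significant byte first: 20 0E AD B8 9E 51 85 5F → 0x200EADB89E51855F.
0x200EADB89E51855F = 2309974667329373535.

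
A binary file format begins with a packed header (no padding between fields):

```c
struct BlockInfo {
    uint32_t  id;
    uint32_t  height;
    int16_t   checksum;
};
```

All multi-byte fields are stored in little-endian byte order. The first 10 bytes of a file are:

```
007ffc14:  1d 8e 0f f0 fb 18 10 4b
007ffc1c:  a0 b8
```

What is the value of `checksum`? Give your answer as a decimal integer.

`checksum` follows `id` (4 B), `height` (4 B), so it starts at offset 4 + 4 = 8 and occupies 2 bytes.
Bytes at offsets 8..9: A0 B8.
Little-endian stores the least-significant byte at the lowest address.
Reassemble most-significant byte first: B8 A0 → 0xB8A0.
Top bit is set, so as a signed 16-bit value this is 0xB8A0 − 2^16 = -18272.

-18272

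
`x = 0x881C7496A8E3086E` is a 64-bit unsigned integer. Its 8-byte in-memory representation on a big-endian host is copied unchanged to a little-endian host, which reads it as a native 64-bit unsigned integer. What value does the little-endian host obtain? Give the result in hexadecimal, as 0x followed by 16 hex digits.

0x6E08E3A896741C88

Stored big-endian, the bytes at ascending addresses are 88 1C 74 96 A8 E3 08 6E.
Read back as little-endian, the first byte is least significant, giving 0x6E08E3A896741C88.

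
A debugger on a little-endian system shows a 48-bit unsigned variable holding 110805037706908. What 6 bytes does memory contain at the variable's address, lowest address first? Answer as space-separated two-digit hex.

110805037706908 in hexadecimal, padded to 48 bits, is 0x64C6CEE96E9C.
Split into bytes (most-significant first): 64 C6 CE E9 6E 9C.
Little-endian: lowest address holds the least-significant byte.
So at ascending addresses the bytes are 9C 6E E9 CE C6 64.

9C 6E E9 CE C6 64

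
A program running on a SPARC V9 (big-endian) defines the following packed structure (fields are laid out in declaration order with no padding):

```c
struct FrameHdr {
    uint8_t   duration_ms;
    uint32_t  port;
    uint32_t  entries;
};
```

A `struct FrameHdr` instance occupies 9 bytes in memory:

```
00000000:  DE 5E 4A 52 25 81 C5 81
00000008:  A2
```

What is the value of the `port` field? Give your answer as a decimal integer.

1581928997

`port` follows `duration_ms` (1 byte), so it starts at byte offset 1 and occupies 4 bytes.
Bytes at offsets 1..4: 5E 4A 52 25.
Big-endian: lowest address holds the most-significant byte.
The bytes are already most-significant first: 0x5E4A5225.
0x5E4A5225 = 1581928997.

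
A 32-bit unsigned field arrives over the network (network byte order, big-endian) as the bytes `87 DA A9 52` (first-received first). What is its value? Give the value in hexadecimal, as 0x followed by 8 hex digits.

0x87DAA952

Big-endian: lowest address holds the most-significant byte.
The bytes are already most-significant first: 0x87DAA952.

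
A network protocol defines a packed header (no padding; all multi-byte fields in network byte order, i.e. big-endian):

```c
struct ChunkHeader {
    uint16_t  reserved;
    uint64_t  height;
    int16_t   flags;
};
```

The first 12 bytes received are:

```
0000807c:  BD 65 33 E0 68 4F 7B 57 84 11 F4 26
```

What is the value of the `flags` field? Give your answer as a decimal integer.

`flags` follows `reserved` (2 B), `height` (8 B), so it starts at offset 2 + 8 = 10 and occupies 2 bytes.
Bytes at offsets 10..11: F4 26.
Big-endian stores the most-significant byte at the lowest address.
The bytes are already most-significant first: 0xF426.
Top bit is set, so as a signed 16-bit value this is 0xF426 − 2^16 = -3034.

-3034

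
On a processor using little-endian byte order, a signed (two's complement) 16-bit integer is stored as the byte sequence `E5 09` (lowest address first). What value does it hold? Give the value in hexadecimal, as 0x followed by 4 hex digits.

0x09E5

In little-endian order the low byte comes first in memory.
Reassemble most-significant byte first: 09 E5 → 0x09E5.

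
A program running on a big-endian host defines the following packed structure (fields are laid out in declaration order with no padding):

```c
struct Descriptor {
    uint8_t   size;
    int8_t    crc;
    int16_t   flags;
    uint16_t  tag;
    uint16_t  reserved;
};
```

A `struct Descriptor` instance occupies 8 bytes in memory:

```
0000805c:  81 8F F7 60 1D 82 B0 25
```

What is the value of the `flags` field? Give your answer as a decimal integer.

-2208

`flags` follows `size` (1 B), `crc` (1 B), so it starts at offset 1 + 1 = 2 and occupies 2 bytes.
Bytes at offsets 2..3: F7 60.
In big-endian order the high byte comes first in memory.
The bytes are already most-significant first: 0xF760.
Top bit is set, so as a signed 16-bit value this is 0xF760 − 2^16 = -2208.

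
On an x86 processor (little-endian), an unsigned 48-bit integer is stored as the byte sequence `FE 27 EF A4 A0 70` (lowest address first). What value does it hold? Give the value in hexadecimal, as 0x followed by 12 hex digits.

In little-endian order the low byte comes first in memory.
Reassemble most-significant byte first: 70 A0 A4 EF 27 FE → 0x70A0A4EF27FE.

0x70A0A4EF27FE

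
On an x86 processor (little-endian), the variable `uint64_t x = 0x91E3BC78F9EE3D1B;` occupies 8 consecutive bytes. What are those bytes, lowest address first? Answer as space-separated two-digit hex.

1B 3D EE F9 78 BC E3 91

Split into bytes (most-significant first): 91 E3 BC 78 F9 EE 3D 1B.
In little-endian order the low byte comes first in memory.
So at ascending addresses the bytes are 1B 3D EE F9 78 BC E3 91.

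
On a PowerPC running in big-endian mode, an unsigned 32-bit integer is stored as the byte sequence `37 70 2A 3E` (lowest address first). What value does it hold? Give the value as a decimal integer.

Big-endian: lowest address holds the most-significant byte.
The bytes are already most-significant first: 0x37702A3E.
0x37702A3E = 930097726.

930097726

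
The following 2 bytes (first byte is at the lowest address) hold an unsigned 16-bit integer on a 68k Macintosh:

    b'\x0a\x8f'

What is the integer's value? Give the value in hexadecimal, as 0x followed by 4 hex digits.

Big-endian stores the most-significant byte at the lowest address.
The bytes are already most-significant first: 0x0A8F.

0x0A8F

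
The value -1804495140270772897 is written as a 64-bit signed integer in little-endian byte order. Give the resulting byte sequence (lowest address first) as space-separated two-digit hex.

Two's complement of -1804495140270772897 in 64 bits: 1804495140270772897 = 0x190ADAC4FAC212A1; invert → 0xE6F5253B053DED5E; add 1 → 0xE6F5253B053DED5F.
Split into bytes (most-significant first): E6 F5 25 3B 05 3D ED 5F.
Little-endian: lowest address holds the least-significant byte.
So at ascending addresses the bytes are 5F ED 3D 05 3B 25 F5 E6.

5F ED 3D 05 3B 25 F5 E6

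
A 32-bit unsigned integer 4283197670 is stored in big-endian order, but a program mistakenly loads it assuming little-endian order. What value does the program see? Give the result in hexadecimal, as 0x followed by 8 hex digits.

4283197670 in 32-bit hexadecimal is 0xFF4C68E6.
Stored big-endian, the bytes at ascending addresses are FF 4C 68 E6.
Read back as little-endian, the first byte is least significant, giving 0xE6684CFF.

0xE6684CFF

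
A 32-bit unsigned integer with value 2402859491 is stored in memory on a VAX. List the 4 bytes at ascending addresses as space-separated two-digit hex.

2402859491 in hexadecimal, padded to 32 bits, is 0x8F38B9E3.
Split into bytes (most-significant first): 8F 38 B9 E3.
Little-endian: lowest address holds the least-significant byte.
So at ascending addresses the bytes are E3 B9 38 8F.

E3 B9 38 8F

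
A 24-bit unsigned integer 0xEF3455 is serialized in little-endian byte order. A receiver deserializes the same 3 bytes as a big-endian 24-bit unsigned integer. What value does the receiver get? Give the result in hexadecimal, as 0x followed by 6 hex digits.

0x5534EF

Stored little-endian, the bytes at ascending addresses are 55 34 EF.
Read back as big-endian, the last byte is least significant, giving 0x5534EF.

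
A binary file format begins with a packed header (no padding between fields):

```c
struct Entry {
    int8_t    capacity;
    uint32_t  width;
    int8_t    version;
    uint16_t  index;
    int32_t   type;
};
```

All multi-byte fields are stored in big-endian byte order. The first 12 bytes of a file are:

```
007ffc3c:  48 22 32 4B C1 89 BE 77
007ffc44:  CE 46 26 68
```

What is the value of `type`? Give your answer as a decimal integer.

`type` follows `capacity` (1 B), `width` (4 B), `version` (1 B), `index` (2 B), so it starts at offset 1 + 4 + 1 + 2 = 8 and occupies 4 bytes.
Bytes at offsets 8..11: CE 46 26 68.
Big-endian stores the most-significant byte at the lowest address.
The bytes are already most-significant first: 0xCE462668.
Top bit is set, so as a signed 32-bit value this is 0xCE462668 − 2^32 = -834263448.

-834263448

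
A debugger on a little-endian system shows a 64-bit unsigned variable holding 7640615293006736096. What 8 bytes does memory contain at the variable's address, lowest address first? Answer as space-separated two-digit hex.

7640615293006736096 in hexadecimal, padded to 64 bits, is 0x6A08EB2095156AE0.
Split into bytes (most-significant first): 6A 08 EB 20 95 15 6A E0.
Little-endian stores the least-significant byte at the lowest address.
So at ascending addresses the bytes are E0 6A 15 95 20 EB 08 6A.

E0 6A 15 95 20 EB 08 6A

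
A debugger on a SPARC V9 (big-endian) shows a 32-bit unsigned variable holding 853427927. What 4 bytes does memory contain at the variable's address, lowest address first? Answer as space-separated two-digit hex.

32 DE 46 D7

853427927 in hexadecimal, padded to 32 bits, is 0x32DE46D7.
Split into bytes (most-significant first): 32 DE 46 D7.
Big-endian: lowest address holds the most-significant byte.
So the memory order matches the most-significant-first order: 32 DE 46 D7.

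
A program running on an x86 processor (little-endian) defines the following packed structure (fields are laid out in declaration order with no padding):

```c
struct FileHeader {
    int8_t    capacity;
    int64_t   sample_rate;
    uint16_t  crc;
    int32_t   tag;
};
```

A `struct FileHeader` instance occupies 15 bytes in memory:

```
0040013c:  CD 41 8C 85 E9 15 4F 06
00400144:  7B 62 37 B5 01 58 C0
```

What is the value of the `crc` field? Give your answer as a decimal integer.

`crc` follows `capacity` (1 B), `sample_rate` (8 B), so it starts at offset 1 + 8 = 9 and occupies 2 bytes.
Bytes at offsets 9..10: 62 37.
Little-endian stores the least-significant byte at the lowest address.
Reassemble most-significant byte first: 37 62 → 0x3762.
0x3762 = 14178.

14178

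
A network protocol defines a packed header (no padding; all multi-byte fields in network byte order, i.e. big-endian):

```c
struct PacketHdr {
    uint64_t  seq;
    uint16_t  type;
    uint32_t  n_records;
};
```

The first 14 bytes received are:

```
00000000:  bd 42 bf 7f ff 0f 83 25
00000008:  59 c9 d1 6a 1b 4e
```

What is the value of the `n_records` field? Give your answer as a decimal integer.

`n_records` follows `seq` (8 B), `type` (2 B), so it starts at offset 8 + 2 = 10 and occupies 4 bytes.
Bytes at offsets 10..13: D1 6A 1B 4E.
In big-endian order the high byte comes first in memory.
The bytes are already most-significant first: 0xD16A1B4E.
0xD16A1B4E = 3513391950.

3513391950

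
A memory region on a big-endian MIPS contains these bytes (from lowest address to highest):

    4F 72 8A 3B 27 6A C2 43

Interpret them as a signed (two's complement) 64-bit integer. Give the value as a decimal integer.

5724790063010333251

Big-endian: lowest address holds the most-significant byte.
The bytes are already most-significant first: 0x4F728A3B276AC243.
0x4F728A3B276AC243 = 5724790063010333251.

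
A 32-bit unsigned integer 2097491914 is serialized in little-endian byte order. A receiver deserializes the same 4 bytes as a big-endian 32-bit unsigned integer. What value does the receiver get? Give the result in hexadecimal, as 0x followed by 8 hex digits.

2097491914 in 32-bit hexadecimal is 0x7D052FCA.
Stored little-endian, the bytes at ascending addresses are CA 2F 05 7D.
Read back as big-endian, the last byte is least significant, giving 0xCA2F057D.

0xCA2F057D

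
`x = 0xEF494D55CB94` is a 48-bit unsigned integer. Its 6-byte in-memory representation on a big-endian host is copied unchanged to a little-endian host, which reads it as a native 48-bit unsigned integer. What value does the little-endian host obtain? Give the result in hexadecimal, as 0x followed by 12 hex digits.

Stored big-endian, the bytes at ascending addresses are EF 49 4D 55 CB 94.
Read back as little-endian, the first byte is least significant, giving 0x94CB554D49EF.

0x94CB554D49EF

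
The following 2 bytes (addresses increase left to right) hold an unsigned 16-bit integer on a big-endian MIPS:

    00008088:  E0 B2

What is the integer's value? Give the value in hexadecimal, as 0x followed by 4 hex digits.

0xE0B2

In big-endian order the high byte comes first in memory.
The bytes are already most-significant first: 0xE0B2.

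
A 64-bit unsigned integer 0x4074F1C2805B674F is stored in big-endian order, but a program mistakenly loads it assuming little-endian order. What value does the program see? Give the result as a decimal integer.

5721642460182049856

Stored big-endian, the bytes at ascending addresses are 40 74 F1 C2 80 5B 67 4F.
Read back as little-endian, the first byte is least significant, giving 0x4F675B80C2F17440.
0x4F675B80C2F17440 = 5721642460182049856.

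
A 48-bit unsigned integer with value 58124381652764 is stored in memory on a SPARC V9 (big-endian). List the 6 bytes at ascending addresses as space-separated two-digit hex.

34 DD 23 1F 07 1C

58124381652764 in hexadecimal, padded to 48 bits, is 0x34DD231F071C.
Split into bytes (most-significant first): 34 DD 23 1F 07 1C.
In big-endian order the high byte comes first in memory.
So the memory order matches the most-significant-first order: 34 DD 23 1F 07 1C.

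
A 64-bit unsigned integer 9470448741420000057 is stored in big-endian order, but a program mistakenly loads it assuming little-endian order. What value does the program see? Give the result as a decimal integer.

9470448741420000057 in 64-bit hexadecimal is 0x836DCAF427E26339.
Stored big-endian, the bytes at ascending addresses are 83 6D CA F4 27 E2 63 39.
Read back as little-endian, the first byte is least significant, giving 0x3963E227F4CA6D83.
0x3963E227F4CA6D83 = 4135397544094756227.

4135397544094756227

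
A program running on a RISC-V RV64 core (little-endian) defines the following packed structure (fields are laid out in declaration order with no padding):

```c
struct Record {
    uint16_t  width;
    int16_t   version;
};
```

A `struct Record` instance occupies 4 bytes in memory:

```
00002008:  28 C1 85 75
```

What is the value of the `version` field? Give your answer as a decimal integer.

`version` follows `width` (2 bytes), so it starts at byte offset 2 and occupies 2 bytes.
Bytes at offsets 2..3: 85 75.
In little-endian order the low byte comes first in memory.
Reassemble most-significant byte first: 75 85 → 0x7585.
0x7585 = 30085.

30085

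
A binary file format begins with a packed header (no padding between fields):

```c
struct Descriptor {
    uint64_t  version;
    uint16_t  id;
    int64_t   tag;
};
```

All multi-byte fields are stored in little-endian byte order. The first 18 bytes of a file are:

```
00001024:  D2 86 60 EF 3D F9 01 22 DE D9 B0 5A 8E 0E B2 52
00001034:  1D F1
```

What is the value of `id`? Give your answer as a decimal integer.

55774

`id` follows `version` (8 bytes), so it starts at byte offset 8 and occupies 2 bytes.
Bytes at offsets 8..9: DE D9.
In little-endian order the low byte comes first in memory.
Reassemble most-significant byte first: D9 DE → 0xD9DE.
0xD9DE = 55774.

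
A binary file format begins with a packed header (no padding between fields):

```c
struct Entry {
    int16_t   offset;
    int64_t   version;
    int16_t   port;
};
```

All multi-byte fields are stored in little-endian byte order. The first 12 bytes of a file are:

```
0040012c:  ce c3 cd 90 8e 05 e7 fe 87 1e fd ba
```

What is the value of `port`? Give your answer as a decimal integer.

-17667

`port` follows `offset` (2 B), `version` (8 B), so it starts at offset 2 + 8 = 10 and occupies 2 bytes.
Bytes at offsets 10..11: FD BA.
Little-endian: lowest address holds the least-significant byte.
Reassemble most-significant byte first: BA FD → 0xBAFD.
Top bit is set, so as a signed 16-bit value this is 0xBAFD − 2^16 = -17667.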